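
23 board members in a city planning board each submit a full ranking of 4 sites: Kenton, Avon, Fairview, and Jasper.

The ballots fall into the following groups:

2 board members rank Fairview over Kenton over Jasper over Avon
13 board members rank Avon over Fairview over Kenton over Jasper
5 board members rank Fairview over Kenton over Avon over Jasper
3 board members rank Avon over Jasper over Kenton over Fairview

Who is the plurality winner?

First-place vote totals:
  Kenton: 0
  Avon: 16
  Fairview: 7
  Jasper: 0
Avon has the most first-place votes.

Avon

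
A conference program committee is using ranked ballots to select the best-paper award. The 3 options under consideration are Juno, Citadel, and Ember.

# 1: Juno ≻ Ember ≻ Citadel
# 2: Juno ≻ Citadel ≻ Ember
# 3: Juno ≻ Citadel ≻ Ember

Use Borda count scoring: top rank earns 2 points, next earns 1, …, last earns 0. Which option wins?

Juno

Borda scores:
  Juno: 2 + 2 + 2 = 6
  Citadel: 0 + 1 + 1 = 2
  Ember: 1 + 0 + 0 = 1
Juno has the highest total.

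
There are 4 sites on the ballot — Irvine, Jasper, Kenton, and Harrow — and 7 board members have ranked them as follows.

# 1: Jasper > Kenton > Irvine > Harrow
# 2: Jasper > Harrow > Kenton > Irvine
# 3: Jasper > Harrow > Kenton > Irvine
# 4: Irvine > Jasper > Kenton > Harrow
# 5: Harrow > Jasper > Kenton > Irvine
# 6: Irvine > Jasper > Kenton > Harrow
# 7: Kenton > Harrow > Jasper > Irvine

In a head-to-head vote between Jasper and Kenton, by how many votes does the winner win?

Ballots ranking Jasper above Kenton: 6.
Ballots ranking Kenton above Jasper: 1.
Jasper wins 6–1, a margin of 5.

5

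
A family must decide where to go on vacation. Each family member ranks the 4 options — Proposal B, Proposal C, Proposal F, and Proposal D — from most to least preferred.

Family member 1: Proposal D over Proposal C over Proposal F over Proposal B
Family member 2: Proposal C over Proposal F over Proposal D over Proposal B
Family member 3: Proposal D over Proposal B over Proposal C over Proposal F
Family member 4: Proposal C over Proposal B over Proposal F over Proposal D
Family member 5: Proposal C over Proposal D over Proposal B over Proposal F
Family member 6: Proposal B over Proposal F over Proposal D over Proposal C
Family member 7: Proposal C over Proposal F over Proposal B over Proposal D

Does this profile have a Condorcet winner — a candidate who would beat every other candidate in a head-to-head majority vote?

Head-to-head results (7 voters total):
Proposal B vs Proposal C: Proposal C wins 5–2.
Proposal B vs Proposal F: Proposal B wins 4–3.
Proposal B vs Proposal D: Proposal D wins 4–3.
Proposal C vs Proposal F: Proposal C wins 6–1.
Proposal C vs Proposal D: Proposal C wins 4–3.
Proposal F vs Proposal D: Proposal F wins 4–3.
Proposal C beats each rival — Proposal B (5–2), Proposal F (6–1), Proposal D (4–3) — so Proposal C is the Condorcet winner.

Yes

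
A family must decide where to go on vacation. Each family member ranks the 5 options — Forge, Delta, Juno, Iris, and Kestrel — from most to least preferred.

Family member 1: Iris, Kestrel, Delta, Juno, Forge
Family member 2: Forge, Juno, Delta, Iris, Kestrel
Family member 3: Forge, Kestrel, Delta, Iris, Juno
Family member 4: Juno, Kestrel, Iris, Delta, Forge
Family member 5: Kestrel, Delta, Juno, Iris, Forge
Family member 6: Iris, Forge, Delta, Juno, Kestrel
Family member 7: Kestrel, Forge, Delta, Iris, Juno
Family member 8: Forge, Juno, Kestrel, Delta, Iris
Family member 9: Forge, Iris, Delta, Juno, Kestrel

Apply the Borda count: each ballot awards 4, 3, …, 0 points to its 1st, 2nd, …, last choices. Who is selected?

Borda scores:
  Forge: 0 + 4 + 4 + 0 + 0 + 3 + 3 + 4 + 4 = 22
  Delta: 2 + 2 + 2 + 1 + 3 + 2 + 2 + 1 + 2 = 17
  Juno: 1 + 3 + 0 + 4 + 2 + 1 + 0 + 3 + 1 = 15
  Iris: 4 + 1 + 1 + 2 + 1 + 4 + 1 + 0 + 3 = 17
  Kestrel: 3 + 0 + 3 + 3 + 4 + 0 + 4 + 2 + 0 = 19
Forge has the highest total.

Forge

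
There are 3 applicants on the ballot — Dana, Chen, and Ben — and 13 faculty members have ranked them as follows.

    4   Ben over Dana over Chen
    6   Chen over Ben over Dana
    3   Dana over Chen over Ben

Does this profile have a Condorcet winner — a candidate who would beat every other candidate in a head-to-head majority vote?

No

Head-to-head results (13 voters total):
Dana vs Chen: Dana wins 7–6.
Dana vs Ben: Ben wins 10–3.
Chen vs Ben: Chen wins 9–4.
No candidate beats all others: Dana beats Chen beats Ben beats Dana, a majority cycle.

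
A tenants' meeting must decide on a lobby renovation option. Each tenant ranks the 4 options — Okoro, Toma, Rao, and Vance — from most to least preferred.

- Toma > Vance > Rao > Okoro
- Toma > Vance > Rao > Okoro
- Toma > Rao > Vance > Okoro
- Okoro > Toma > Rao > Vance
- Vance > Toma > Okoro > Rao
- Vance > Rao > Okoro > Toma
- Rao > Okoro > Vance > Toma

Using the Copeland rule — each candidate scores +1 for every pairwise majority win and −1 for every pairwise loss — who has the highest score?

Toma

Pairwise results:
  Okoro vs Toma: Toma wins 4–3.
  Okoro vs Rao: Rao wins 5–2.
  Okoro vs Vance: Vance wins 5–2.
  Toma vs Rao: Toma wins 5–2.
  Toma vs Vance: Toma wins 4–3.
  Rao vs Vance: Vance wins 4–3.
Copeland scores (wins − losses):
  Okoro: 0 − 3 = -3
  Toma: 3 − 0 = 3
  Rao: 1 − 2 = -1
  Vance: 2 − 1 = 1
Toma has the best Copeland score.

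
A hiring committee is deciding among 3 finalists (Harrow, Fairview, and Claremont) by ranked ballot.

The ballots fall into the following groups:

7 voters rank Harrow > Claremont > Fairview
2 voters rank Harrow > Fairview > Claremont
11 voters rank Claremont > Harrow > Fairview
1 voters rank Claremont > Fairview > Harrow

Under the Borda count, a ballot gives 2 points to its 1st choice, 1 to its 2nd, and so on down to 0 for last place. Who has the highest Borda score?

Claremont

Borda scores:
  Harrow: 7·2 + 2·2 + 11·1 + 0 = 29
  Fairview: 7·0 + 2·1 + 11·0 + 1 = 3
  Claremont: 7·1 + 2·0 + 11·2 + 2 = 31
Claremont has the highest total.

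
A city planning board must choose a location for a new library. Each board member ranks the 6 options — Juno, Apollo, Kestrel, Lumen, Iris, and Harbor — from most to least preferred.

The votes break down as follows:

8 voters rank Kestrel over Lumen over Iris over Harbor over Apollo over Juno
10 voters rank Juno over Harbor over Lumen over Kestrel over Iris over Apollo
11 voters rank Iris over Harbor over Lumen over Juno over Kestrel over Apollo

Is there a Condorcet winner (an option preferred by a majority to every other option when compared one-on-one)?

Head-to-head results (29 voters total):
Juno vs Apollo: Juno wins 21–8.
Juno vs Kestrel: Juno wins 21–8.
Juno vs Lumen: Lumen wins 19–10.
Juno vs Iris: Iris wins 19–10.
Juno vs Harbor: Harbor wins 19–10.
Apollo vs Kestrel: Kestrel wins 29–0.
Apollo vs Lumen: Lumen wins 29–0.
Apollo vs Iris: Iris wins 29–0.
Apollo vs Harbor: Harbor wins 29–0.
Kestrel vs Lumen: Lumen wins 21–8.
Kestrel vs Iris: Kestrel wins 18–11.
Kestrel vs Harbor: Harbor wins 21–8.
Lumen vs Iris: Lumen wins 18–11.
Lumen vs Harbor: Harbor wins 21–8.
Iris vs Harbor: Iris wins 19–10.
No candidate beats all others: Juno beats Kestrel beats Iris beats Juno, a majority cycle.

No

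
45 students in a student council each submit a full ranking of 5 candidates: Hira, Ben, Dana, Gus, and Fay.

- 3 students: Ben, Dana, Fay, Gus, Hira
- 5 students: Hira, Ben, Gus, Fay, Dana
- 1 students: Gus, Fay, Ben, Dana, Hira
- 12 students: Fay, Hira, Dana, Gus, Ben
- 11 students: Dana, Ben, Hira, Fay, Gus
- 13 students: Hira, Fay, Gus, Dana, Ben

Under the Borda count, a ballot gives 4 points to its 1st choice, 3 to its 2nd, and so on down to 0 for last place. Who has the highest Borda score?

Borda scores:
  Hira: 3·0 + 5·4 + 0 + 12·3 + 11·2 + 13·4 = 130
  Ben: 3·4 + 5·3 + 2 + 12·0 + 11·3 + 13·0 = 62
  Dana: 3·3 + 5·0 + 1 + 12·2 + 11·4 + 13·1 = 91
  Gus: 3·1 + 5·2 + 4 + 12·1 + 11·0 + 13·2 = 55
  Fay: 3·2 + 5·1 + 3 + 12·4 + 11·1 + 13·3 = 112
Hira has the highest total.

Hira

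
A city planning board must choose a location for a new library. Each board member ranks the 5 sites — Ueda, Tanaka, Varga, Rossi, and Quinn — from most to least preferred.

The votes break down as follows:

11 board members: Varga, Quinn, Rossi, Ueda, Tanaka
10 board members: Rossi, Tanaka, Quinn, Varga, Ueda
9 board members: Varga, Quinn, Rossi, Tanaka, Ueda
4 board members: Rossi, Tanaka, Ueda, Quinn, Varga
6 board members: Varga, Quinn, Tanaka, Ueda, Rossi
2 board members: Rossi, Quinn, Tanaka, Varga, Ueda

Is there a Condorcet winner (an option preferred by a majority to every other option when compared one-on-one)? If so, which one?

Varga

Head-to-head results (42 voters total):
Ueda vs Tanaka: Tanaka wins 31–11.
Ueda vs Varga: Varga wins 38–4.
Ueda vs Rossi: Rossi wins 36–6.
Ueda vs Quinn: Quinn wins 38–4.
Tanaka vs Varga: Varga wins 26–16.
Tanaka vs Rossi: Rossi wins 36–6.
Tanaka vs Quinn: Quinn wins 28–14.
Varga vs Rossi: Varga wins 26–16.
Varga vs Quinn: Varga wins 26–16.
Rossi vs Quinn: Quinn wins 26–16.
Varga beats each rival — Ueda (38–4), Tanaka (26–16), Rossi (26–16), Quinn (26–16) — so Varga is the Condorcet winner.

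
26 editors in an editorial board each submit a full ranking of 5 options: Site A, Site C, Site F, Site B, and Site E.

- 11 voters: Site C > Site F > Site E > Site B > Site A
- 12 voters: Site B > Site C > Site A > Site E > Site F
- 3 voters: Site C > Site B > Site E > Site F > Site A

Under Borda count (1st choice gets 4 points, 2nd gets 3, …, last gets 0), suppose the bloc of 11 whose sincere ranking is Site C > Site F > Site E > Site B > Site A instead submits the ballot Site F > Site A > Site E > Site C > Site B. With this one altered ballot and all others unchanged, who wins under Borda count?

Site C

Borda totals with the altered ballot: Site A 57, Site C 59, Site F 47, Site B 57, Site E 40.
The winner is unchanged: still Site C.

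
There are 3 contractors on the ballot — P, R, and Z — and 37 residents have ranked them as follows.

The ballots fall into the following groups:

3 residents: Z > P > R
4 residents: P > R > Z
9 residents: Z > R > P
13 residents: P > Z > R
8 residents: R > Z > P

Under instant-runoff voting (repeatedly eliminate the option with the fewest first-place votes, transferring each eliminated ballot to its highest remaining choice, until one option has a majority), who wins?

Round 1: P 17, Z 12, R 8. R has the fewest and is eliminated.
Round 2: Z 20, P 17. Z has a majority.

Z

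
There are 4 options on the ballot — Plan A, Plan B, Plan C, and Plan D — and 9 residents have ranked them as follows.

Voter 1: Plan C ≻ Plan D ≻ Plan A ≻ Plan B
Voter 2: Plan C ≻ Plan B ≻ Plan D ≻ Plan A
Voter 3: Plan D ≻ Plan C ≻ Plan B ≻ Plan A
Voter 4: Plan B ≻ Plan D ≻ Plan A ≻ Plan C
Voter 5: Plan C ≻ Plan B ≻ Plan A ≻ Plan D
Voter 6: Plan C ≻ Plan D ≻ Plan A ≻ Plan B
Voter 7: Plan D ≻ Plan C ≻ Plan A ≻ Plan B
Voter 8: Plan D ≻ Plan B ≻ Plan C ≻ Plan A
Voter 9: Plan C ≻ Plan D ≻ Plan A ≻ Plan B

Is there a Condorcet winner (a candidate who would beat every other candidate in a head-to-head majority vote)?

Yes

Head-to-head results (9 voters total):
Plan A vs Plan B: Plan B wins 5–4.
Plan A vs Plan C: Plan C wins 8–1.
Plan A vs Plan D: Plan D wins 8–1.
Plan B vs Plan C: Plan C wins 7–2.
Plan B vs Plan D: Plan D wins 6–3.
Plan C vs Plan D: Plan C wins 5–4.
Plan C beats each rival — Plan A (8–1), Plan B (7–2), Plan D (5–4) — so Plan C is the Condorcet winner.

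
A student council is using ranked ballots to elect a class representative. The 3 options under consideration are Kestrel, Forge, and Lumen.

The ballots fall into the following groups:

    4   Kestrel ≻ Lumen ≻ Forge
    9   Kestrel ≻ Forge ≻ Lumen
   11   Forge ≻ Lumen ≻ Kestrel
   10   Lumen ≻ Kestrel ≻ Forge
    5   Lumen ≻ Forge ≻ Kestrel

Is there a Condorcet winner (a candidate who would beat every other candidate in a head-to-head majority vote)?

Head-to-head results (39 voters total):
Kestrel vs Forge: Kestrel wins 23–16.
Kestrel vs Lumen: Lumen wins 26–13.
Forge vs Lumen: Forge wins 20–19.
No candidate beats all others: Kestrel beats Forge beats Lumen beats Kestrel, a majority cycle.

No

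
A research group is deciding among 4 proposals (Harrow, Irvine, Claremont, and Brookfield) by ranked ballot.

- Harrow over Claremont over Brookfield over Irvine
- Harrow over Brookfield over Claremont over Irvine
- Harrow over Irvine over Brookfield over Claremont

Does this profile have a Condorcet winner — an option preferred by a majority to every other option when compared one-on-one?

Yes

Head-to-head results (3 voters total):
Harrow vs Irvine: Harrow wins 3–0.
Harrow vs Claremont: Harrow wins 3–0.
Harrow vs Brookfield: Harrow wins 3–0.
Irvine vs Claremont: Claremont wins 2–1.
Irvine vs Brookfield: Brookfield wins 2–1.
Claremont vs Brookfield: Brookfield wins 2–1.
Harrow beats each rival — Irvine (3–0), Claremont (3–0), Brookfield (3–0) — so Harrow is the Condorcet winner.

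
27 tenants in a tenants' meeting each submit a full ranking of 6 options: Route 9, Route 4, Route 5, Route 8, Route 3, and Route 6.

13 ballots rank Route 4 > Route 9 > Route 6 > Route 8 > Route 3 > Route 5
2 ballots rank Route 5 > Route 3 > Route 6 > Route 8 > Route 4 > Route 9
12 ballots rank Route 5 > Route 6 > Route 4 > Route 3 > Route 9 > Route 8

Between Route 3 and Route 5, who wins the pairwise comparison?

Route 5

Ballots ranking Route 3 above Route 5: 13.
Ballots ranking Route 5 above Route 3: 2+12 = 14.
Route 5 wins the head-to-head, 14–13.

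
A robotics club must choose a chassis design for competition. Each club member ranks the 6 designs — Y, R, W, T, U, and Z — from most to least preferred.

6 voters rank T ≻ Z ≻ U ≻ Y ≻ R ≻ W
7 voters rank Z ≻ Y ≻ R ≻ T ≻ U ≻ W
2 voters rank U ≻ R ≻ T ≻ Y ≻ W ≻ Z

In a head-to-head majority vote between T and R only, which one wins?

Ballots ranking T above R: 6.
Ballots ranking R above T: 7+2 = 9.
R wins the head-to-head, 9–6.

R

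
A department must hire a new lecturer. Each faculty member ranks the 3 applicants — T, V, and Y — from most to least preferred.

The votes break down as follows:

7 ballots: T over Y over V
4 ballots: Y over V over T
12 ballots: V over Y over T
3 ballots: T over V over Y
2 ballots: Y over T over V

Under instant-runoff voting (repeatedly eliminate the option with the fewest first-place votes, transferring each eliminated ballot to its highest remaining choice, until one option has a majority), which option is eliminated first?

Y

Round 1: V 12, T 10, Y 6. Y has the fewest and is eliminated.
Round 2: V 16, T 12. V has a majority.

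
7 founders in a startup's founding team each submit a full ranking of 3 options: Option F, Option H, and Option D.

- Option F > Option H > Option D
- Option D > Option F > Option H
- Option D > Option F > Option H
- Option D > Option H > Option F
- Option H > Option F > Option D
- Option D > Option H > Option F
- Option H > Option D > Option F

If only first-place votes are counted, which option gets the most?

Option D

First-place vote totals:
  Option F: 1
  Option H: 2
  Option D: 4
Option D has the most first-place votes.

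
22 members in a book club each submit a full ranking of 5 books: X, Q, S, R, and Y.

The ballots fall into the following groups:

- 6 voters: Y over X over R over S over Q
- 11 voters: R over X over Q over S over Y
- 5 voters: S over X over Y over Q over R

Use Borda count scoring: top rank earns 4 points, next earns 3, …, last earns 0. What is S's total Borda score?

37

Borda scores:
  X: 6·3 + 11·3 + 5·3 = 66
  Q: 6·0 + 11·2 + 5·1 = 27
  S: 6·1 + 11·1 + 5·4 = 37
  R: 6·2 + 11·4 + 5·0 = 56
  Y: 6·4 + 11·0 + 5·2 = 34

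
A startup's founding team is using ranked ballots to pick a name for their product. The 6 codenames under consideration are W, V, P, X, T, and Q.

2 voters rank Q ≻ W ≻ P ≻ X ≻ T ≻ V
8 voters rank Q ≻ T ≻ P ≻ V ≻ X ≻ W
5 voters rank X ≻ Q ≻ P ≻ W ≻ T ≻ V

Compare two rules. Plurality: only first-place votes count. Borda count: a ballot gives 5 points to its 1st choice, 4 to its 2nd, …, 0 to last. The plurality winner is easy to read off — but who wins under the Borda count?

Plurality first-place counts: W 0, V 0, P 0, X 5, T 0, Q 10 → Q.
Borda totals: W 18, V 16, P 45, X 37, T 39, Q 70 → Q.

Q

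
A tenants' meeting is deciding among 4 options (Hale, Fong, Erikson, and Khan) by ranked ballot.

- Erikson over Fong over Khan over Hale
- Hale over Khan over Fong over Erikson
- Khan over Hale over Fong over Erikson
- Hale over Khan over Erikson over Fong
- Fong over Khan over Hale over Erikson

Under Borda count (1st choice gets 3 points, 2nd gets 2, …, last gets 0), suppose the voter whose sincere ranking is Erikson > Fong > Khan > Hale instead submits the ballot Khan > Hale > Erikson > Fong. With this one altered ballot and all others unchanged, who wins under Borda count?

Khan

Borda totals with the altered ballot: Hale 11, Fong 5, Erikson 2, Khan 12.
The winner is unchanged: still Khan.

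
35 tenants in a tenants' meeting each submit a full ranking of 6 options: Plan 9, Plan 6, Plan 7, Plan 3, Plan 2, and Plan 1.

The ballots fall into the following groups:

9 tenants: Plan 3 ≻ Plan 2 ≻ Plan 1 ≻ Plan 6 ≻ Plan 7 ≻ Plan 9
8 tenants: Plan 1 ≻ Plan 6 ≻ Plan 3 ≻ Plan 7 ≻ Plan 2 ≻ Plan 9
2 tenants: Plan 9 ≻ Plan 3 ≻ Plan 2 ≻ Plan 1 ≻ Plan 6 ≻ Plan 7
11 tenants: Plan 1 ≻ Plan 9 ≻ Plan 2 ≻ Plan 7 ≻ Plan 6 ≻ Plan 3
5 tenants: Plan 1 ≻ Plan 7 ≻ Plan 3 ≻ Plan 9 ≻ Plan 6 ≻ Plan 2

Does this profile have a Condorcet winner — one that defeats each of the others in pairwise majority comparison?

Yes

Head-to-head results (35 voters total):
Plan 9 vs Plan 6: Plan 9 wins 18–17.
Plan 9 vs Plan 7: Plan 7 wins 22–13.
Plan 9 vs Plan 3: Plan 3 wins 22–13.
Plan 9 vs Plan 2: Plan 9 wins 18–17.
Plan 9 vs Plan 1: Plan 1 wins 33–2.
Plan 6 vs Plan 7: Plan 6 wins 19–16.
Plan 6 vs Plan 3: Plan 6 wins 19–16.
Plan 6 vs Plan 2: Plan 2 wins 22–13.
Plan 6 vs Plan 1: Plan 1 wins 35–0.
Plan 7 vs Plan 3: Plan 3 wins 19–16.
Plan 7 vs Plan 2: Plan 2 wins 22–13.
Plan 7 vs Plan 1: Plan 1 wins 35–0.
Plan 3 vs Plan 2: Plan 3 wins 24–11.
Plan 3 vs Plan 1: Plan 1 wins 24–11.
Plan 2 vs Plan 1: Plan 1 wins 24–11.
Plan 1 beats each rival — Plan 9 (33–2), Plan 6 (35–0), Plan 7 (35–0), Plan 3 (24–11), Plan 2 (24–11) — so Plan 1 is the Condorcet winner.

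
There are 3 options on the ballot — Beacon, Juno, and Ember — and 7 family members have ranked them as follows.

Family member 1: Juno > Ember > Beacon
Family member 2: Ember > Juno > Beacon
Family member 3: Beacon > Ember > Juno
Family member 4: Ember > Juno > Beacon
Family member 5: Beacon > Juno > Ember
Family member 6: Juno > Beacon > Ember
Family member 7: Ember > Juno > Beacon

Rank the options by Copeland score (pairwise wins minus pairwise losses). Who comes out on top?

Pairwise results:
  Beacon vs Juno: Juno wins 5–2.
  Beacon vs Ember: Ember wins 4–3.
  Juno vs Ember: Ember wins 4–3.
Copeland scores (wins − losses):
  Beacon: 0 − 2 = -2
  Juno: 1 − 1 = 0
  Ember: 2 − 0 = 2
Ember has the best Copeland score.

Ember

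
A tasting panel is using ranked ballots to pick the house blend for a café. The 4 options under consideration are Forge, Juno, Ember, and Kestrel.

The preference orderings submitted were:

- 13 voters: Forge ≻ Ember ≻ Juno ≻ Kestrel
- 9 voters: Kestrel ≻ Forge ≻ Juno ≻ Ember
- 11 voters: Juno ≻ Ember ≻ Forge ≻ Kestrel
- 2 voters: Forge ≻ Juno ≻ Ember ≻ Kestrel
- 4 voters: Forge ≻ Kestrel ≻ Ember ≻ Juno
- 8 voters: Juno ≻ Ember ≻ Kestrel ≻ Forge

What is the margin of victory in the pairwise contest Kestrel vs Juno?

21

Ballots ranking Kestrel above Juno: 9+4 = 13.
Ballots ranking Juno above Kestrel: 13+11+2+8 = 34.
Juno wins 34–13, a margin of 21.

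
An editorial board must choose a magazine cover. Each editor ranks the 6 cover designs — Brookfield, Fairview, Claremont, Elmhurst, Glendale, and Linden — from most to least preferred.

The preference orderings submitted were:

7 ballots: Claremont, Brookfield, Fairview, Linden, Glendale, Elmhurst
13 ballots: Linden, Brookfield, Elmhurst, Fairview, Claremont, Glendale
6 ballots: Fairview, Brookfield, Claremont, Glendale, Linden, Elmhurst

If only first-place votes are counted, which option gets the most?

Linden

First-place vote totals:
  Brookfield: 0
  Fairview: 6
  Claremont: 7
  Elmhurst: 0
  Glendale: 0
  Linden: 13
Linden has the most first-place votes.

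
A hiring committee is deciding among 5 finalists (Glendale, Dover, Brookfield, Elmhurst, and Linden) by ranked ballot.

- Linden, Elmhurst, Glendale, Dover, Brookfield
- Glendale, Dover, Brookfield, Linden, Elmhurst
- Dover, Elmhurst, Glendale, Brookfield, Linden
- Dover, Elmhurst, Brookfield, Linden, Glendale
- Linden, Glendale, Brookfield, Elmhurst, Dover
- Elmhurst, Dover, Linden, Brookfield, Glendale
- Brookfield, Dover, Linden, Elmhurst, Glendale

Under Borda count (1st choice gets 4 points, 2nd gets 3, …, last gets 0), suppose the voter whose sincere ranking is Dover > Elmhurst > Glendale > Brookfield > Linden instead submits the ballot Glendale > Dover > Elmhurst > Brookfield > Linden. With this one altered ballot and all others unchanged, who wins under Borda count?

Dover

Borda totals with the altered ballot: Glendale 13, Dover 17, Brookfield 12, Elmhurst 14, Linden 14.
The winner is unchanged: still Dover.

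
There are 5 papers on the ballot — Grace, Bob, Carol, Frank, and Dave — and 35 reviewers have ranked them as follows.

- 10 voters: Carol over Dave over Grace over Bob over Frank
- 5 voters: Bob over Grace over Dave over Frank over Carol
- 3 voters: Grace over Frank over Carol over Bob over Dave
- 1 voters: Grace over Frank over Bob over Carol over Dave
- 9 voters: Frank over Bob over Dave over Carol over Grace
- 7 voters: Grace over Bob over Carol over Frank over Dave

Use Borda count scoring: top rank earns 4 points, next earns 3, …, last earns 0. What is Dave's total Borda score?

Borda scores:
  Grace: 10·2 + 5·3 + 3·4 + 4 + 9·0 + 7·4 = 79
  Bob: 10·1 + 5·4 + 3·1 + 2 + 9·3 + 7·3 = 83
  Carol: 10·4 + 5·0 + 3·2 + 1 + 9·1 + 7·2 = 70
  Frank: 10·0 + 5·1 + 3·3 + 3 + 9·4 + 7·1 = 60
  Dave: 10·3 + 5·2 + 3·0 + 0 + 9·2 + 7·0 = 58

58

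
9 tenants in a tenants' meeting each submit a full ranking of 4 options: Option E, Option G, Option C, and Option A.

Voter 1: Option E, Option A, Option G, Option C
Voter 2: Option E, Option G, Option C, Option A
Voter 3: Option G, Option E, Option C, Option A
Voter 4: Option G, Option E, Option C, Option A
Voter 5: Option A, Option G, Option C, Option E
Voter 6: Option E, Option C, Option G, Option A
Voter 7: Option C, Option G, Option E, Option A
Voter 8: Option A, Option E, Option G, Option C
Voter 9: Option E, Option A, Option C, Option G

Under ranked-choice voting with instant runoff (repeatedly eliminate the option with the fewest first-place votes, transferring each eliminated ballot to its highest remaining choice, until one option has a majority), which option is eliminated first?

Round 1: Option E 4, Option G 2, Option A 2, Option C 1. Option C has the fewest and is eliminated.
Round 2: Option E 4, Option G 3, Option A 2. Option A has the fewest and is eliminated.
Round 3: Option E 5, Option G 4. Option E has a majority.

Option C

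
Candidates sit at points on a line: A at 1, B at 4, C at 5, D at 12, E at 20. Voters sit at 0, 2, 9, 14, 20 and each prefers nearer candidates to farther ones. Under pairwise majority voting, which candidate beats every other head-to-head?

With single-peaked preferences on a line, the Condorcet winner is the candidate closest to the median voter.
The median voter (position 9) is closest to D at 12.
Check: D vs B — voters closer to D: 3 of 5.

D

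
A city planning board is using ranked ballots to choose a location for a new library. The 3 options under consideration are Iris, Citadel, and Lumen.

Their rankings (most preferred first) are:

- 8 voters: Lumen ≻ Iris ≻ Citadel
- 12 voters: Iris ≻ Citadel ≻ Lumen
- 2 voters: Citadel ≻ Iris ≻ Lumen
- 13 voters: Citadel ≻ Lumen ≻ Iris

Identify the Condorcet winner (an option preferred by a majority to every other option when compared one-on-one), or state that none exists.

Head-to-head results (35 voters total):
Iris vs Citadel: Iris wins 20–15.
Iris vs Lumen: Lumen wins 21–14.
Citadel vs Lumen: Citadel wins 27–8.
No candidate beats all others: Iris beats Citadel beats Lumen beats Iris, a majority cycle.

No Condorcet winner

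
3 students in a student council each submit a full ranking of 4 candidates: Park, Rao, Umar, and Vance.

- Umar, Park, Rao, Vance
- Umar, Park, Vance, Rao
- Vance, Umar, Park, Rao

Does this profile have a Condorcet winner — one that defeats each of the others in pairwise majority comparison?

Head-to-head results (3 voters total):
Park vs Rao: Park wins 3–0.
Park vs Umar: Umar wins 3–0.
Park vs Vance: Park wins 2–1.
Rao vs Umar: Umar wins 3–0.
Rao vs Vance: Vance wins 2–1.
Umar vs Vance: Umar wins 2–1.
Umar beats each rival — Park (3–0), Rao (3–0), Vance (2–1) — so Umar is the Condorcet winner.

Yes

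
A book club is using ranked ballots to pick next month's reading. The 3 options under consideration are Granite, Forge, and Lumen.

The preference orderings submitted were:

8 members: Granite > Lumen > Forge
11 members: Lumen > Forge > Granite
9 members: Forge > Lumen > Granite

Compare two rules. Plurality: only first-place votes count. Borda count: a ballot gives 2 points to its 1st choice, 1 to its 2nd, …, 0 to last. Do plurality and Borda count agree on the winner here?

Plurality first-place counts: Granite 8, Forge 9, Lumen 11 → Lumen.
Borda totals: Granite 16, Forge 29, Lumen 39 → Lumen.
The two rules agree on Lumen.

Yes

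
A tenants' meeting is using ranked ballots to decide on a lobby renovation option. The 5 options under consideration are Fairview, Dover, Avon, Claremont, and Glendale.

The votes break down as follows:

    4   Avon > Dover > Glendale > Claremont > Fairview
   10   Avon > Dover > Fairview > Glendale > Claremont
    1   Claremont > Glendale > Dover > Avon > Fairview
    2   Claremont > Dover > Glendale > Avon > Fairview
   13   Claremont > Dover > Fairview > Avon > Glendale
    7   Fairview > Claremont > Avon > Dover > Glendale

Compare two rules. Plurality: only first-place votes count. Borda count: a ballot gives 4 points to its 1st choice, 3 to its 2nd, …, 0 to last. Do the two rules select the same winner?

Plurality first-place counts: Fairview 7, Dover 0, Avon 14, Claremont 16, Glendale 0 → Claremont.
Borda totals: Fairview 74, Dover 96, Avon 86, Claremont 89, Glendale 25 → Dover.
The two rules disagree: plurality picks Claremont, Borda picks Dover.

No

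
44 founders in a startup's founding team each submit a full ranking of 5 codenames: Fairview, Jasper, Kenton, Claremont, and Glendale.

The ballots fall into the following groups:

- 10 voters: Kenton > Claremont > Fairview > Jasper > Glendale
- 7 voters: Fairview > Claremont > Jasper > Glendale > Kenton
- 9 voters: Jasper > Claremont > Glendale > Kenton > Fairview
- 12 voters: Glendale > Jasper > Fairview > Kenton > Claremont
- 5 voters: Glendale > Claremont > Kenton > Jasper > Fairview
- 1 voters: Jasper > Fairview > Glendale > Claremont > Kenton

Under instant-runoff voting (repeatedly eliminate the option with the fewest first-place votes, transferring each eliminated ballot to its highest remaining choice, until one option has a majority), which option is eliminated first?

Round 1: Glendale 17, Jasper 10, Kenton 10, Fairview 7, Claremont 0. Claremont has the fewest and is eliminated.
Round 2: Glendale 17, Jasper 10, Kenton 10, Fairview 7. Fairview has the fewest and is eliminated.
Round 3: Jasper 17, Glendale 17, Kenton 10. Kenton has the fewest and is eliminated.
Round 4: Jasper 27, Glendale 17. Jasper has a majority.

Claremont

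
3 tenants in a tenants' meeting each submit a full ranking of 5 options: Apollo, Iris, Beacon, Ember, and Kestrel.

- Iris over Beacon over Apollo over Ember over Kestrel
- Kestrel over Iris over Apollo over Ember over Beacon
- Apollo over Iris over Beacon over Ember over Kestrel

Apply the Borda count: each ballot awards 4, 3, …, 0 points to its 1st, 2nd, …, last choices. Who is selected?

Iris

Borda scores:
  Apollo: 2 + 2 + 4 = 8
  Iris: 4 + 3 + 3 = 10
  Beacon: 3 + 0 + 2 = 5
  Ember: 1 + 1 + 1 = 3
  Kestrel: 0 + 4 + 0 = 4
Iris has the highest total.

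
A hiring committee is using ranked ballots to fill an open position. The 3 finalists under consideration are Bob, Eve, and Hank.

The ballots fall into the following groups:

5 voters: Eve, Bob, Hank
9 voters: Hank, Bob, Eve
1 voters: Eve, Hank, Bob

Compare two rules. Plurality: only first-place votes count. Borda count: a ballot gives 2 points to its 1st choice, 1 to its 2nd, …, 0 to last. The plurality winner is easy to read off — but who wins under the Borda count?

Plurality first-place counts: Bob 0, Eve 6, Hank 9 → Hank.
Borda totals: Bob 14, Eve 12, Hank 19 → Hank.

Hank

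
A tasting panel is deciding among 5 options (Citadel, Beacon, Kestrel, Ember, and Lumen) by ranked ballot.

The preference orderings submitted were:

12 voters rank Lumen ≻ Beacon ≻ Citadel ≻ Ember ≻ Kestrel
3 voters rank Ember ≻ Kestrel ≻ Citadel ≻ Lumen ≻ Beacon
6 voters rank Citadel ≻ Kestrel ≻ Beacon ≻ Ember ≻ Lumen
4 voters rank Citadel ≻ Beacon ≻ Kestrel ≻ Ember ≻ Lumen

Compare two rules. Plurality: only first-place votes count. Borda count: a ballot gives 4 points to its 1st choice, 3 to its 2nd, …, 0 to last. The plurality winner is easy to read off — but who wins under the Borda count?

Citadel

Plurality first-place counts: Citadel 10, Beacon 0, Kestrel 0, Ember 3, Lumen 12 → Lumen.
Borda totals: Citadel 70, Beacon 60, Kestrel 35, Ember 34, Lumen 51 → Citadel.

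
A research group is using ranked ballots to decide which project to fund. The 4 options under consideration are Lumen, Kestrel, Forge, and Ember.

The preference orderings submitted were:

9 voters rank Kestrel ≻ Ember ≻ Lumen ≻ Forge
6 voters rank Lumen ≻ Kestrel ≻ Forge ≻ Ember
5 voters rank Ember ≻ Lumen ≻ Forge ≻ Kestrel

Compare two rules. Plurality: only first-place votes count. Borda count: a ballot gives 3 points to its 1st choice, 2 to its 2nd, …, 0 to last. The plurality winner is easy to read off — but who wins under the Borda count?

Plurality first-place counts: Lumen 6, Kestrel 9, Forge 0, Ember 5 → Kestrel.
Borda totals: Lumen 37, Kestrel 39, Forge 11, Ember 33 → Kestrel.

Kestrel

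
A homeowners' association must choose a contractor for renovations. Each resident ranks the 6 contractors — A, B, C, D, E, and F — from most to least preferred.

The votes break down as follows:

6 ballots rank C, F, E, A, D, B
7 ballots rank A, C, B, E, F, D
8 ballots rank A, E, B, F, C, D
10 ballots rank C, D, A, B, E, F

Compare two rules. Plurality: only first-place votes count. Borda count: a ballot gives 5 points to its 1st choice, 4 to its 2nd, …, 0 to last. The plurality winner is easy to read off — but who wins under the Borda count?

A

Plurality first-place counts: A 15, B 0, C 16, D 0, E 0, F 0 → C.
Borda totals: A 117, B 65, C 116, D 46, E 74, F 47 → A.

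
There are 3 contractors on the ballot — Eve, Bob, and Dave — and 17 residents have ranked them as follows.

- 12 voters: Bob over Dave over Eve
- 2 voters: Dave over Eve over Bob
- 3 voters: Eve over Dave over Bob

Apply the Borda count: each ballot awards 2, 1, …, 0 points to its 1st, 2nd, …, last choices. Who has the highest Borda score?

Bob

Borda scores:
  Eve: 12·0 + 2·1 + 3·2 = 8
  Bob: 12·2 + 2·0 + 3·0 = 24
  Dave: 12·1 + 2·2 + 3·1 = 19
Bob has the highest total.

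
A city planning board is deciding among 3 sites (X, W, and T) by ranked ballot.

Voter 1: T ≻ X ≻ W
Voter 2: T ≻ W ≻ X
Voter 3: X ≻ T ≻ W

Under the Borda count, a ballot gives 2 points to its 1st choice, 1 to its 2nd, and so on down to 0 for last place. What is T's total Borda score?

Borda scores:
  X: 1 + 0 + 2 = 3
  W: 0 + 1 + 0 = 1
  T: 2 + 2 + 1 = 5

5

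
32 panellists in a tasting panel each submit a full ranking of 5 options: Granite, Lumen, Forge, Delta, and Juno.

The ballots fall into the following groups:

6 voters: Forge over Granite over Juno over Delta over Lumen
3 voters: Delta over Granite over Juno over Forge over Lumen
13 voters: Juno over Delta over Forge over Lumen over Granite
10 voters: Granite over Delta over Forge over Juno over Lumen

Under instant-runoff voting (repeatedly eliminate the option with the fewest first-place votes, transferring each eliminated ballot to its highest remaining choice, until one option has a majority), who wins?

Granite

Round 1: Juno 13, Granite 10, Forge 6, Delta 3, Lumen 0. Lumen has the fewest and is eliminated.
Round 2: Juno 13, Granite 10, Forge 6, Delta 3. Delta has the fewest and is eliminated.
Round 3: Granite 13, Juno 13, Forge 6. Forge has the fewest and is eliminated.
Round 4: Granite 19, Juno 13. Granite has a majority.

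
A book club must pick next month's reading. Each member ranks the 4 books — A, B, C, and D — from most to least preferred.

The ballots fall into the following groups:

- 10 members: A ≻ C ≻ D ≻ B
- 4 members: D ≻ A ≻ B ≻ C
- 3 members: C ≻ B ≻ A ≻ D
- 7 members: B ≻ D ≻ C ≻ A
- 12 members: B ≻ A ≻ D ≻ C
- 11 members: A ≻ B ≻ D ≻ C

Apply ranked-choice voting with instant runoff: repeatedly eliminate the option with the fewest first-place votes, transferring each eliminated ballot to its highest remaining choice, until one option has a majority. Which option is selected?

A

Round 1: A 21, B 19, D 4, C 3. C has the fewest and is eliminated.
Round 2: B 22, A 21, D 4. D has the fewest and is eliminated.
Round 3: A 25, B 22. A has a majority.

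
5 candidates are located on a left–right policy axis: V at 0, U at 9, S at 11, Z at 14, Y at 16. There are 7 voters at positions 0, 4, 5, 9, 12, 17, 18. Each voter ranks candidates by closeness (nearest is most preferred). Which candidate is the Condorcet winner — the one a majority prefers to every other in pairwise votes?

With single-peaked preferences on a line, the Condorcet winner is the candidate closest to the median voter.
The median voter (position 9) is closest to U at 9.
Check: U vs V — voters closer to U: 5 of 7.

U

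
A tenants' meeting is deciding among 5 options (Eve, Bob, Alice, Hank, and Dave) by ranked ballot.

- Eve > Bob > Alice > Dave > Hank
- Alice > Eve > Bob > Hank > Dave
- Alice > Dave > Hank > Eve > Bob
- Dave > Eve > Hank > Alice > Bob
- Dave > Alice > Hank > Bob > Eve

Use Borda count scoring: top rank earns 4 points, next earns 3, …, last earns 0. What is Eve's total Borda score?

Borda scores:
  Eve: 4 + 3 + 1 + 3 + 0 = 11
  Bob: 3 + 2 + 0 + 0 + 1 = 6
  Alice: 2 + 4 + 4 + 1 + 3 = 14
  Hank: 0 + 1 + 2 + 2 + 2 = 7
  Dave: 1 + 0 + 3 + 4 + 4 = 12

11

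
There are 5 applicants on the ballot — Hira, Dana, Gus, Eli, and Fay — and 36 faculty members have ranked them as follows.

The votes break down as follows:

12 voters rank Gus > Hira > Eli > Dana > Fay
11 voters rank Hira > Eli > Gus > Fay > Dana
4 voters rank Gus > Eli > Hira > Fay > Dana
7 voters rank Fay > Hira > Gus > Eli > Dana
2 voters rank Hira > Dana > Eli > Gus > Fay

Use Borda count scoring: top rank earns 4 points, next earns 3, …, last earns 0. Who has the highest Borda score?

Borda scores:
  Hira: 12·3 + 11·4 + 4·2 + 7·3 + 2·4 = 117
  Dana: 12·1 + 11·0 + 4·0 + 7·0 + 2·3 = 18
  Gus: 12·4 + 11·2 + 4·4 + 7·2 + 2·1 = 102
  Eli: 12·2 + 11·3 + 4·3 + 7·1 + 2·2 = 80
  Fay: 12·0 + 11·1 + 4·1 + 7·4 + 2·0 = 43
Hira has the highest total.

Hira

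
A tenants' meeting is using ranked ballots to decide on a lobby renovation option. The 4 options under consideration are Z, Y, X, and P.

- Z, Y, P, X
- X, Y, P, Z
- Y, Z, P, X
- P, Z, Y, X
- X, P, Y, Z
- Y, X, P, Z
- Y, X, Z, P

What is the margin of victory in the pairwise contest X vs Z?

Ballots ranking X above Z: 4.
Ballots ranking Z above X: 3.
X wins 4–3, a margin of 1.

1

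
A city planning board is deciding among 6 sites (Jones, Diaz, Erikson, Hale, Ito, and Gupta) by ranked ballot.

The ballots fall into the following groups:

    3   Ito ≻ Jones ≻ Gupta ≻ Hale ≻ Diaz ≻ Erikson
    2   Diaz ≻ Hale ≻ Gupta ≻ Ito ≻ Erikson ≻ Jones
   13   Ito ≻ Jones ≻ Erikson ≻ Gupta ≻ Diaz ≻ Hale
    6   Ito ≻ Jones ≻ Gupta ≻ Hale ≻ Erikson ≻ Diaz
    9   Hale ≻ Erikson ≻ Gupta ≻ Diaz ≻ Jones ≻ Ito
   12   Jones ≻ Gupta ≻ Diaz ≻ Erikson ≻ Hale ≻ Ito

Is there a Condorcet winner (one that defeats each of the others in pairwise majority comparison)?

Head-to-head results (45 voters total):
Jones vs Diaz: Jones wins 34–11.
Jones vs Erikson: Jones wins 34–11.
Jones vs Hale: Jones wins 34–11.
Jones vs Ito: Ito wins 24–21.
Jones vs Gupta: Jones wins 34–11.
Diaz vs Erikson: Erikson wins 28–17.
Diaz vs Hale: Diaz wins 27–18.
Diaz vs Ito: Diaz wins 23–22.
Diaz vs Gupta: Gupta wins 43–2.
Erikson vs Hale: Erikson wins 25–20.
Erikson vs Ito: Ito wins 24–21.
Erikson vs Gupta: Gupta wins 23–22.
Hale vs Ito: Hale wins 23–22.
Hale vs Gupta: Gupta wins 34–11.
Ito vs Gupta: Gupta wins 23–22.
No candidate beats all others: Jones beats Diaz beats Ito beats Jones, a majority cycle.

No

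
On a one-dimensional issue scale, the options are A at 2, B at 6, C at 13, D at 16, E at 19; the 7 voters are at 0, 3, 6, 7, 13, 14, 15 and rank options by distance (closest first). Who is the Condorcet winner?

B

With single-peaked preferences on a line, the Condorcet winner is the candidate closest to the median voter.
The median voter (position 7) is closest to B at 6.
Check: B vs A — voters closer to B: 5 of 7.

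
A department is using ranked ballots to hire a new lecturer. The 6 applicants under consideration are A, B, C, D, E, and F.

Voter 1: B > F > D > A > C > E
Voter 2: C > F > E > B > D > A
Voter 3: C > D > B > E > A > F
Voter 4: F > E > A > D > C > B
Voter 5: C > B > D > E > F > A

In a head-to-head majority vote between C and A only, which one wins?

C

Ballots ranking C above A: 3.
Ballots ranking A above C: 2.
C wins the head-to-head, 3–2.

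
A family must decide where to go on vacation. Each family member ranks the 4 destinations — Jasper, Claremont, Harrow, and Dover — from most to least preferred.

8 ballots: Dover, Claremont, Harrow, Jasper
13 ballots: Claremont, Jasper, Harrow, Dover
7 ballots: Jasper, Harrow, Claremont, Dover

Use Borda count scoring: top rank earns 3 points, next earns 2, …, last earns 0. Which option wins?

Borda scores:
  Jasper: 8·0 + 13·2 + 7·3 = 47
  Claremont: 8·2 + 13·3 + 7·1 = 62
  Harrow: 8·1 + 13·1 + 7·2 = 35
  Dover: 8·3 + 13·0 + 7·0 = 24
Claremont has the highest total.

Claremont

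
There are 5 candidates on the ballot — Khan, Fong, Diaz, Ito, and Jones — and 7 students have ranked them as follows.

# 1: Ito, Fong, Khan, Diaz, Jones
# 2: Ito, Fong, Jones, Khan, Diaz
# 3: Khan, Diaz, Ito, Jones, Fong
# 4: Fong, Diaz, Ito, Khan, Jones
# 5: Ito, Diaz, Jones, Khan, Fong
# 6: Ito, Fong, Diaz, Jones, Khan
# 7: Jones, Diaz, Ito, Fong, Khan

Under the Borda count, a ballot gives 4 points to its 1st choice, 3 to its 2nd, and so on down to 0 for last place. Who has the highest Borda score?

Ito

Borda scores:
  Khan: 2 + 1 + 4 + 1 + 1 + 0 + 0 = 9
  Fong: 3 + 3 + 0 + 4 + 0 + 3 + 1 = 14
  Diaz: 1 + 0 + 3 + 3 + 3 + 2 + 3 = 15
  Ito: 4 + 4 + 2 + 2 + 4 + 4 + 2 = 22
  Jones: 0 + 2 + 1 + 0 + 2 + 1 + 4 = 10
Ito has the highest total.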